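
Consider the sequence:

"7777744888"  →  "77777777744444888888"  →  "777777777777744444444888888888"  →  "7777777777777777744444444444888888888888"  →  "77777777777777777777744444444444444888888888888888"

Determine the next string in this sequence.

777777777777777777777777744444444444444444888888888888888888

Reading off run lengths: 7 runs 5, 9, 13, 17, 21; 4 runs 2, 5, 8, 11, 14; 8 runs 3, 6, 9, 12, 15 — each is linear in n (n = 1, 2, …).
For the next term, n = 6, so the run lengths are 25, 17, 18.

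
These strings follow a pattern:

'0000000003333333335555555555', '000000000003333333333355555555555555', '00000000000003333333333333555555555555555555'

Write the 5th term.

Term n consists of 2n+3 0's, followed by 2n+3 3's, followed by 4n-2 5's, where the shown terms are n = 3, 4, 5.
At n = 7 the blocks have lengths 17, 17, 26.

000000000000000003333333333333333355555555555555555555555555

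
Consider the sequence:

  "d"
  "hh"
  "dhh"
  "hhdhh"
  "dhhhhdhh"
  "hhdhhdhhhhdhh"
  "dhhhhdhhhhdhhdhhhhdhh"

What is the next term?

Each term (from the third on) is the two preceding terms concatenated in order: term 3 = d·hh = dhh.
Continuing: hhdhhdhhhhdhh · dhhhhdhhhhdhhdhhhhdhh gives term 8.

hhdhhdhhhhdhhdhhhhdhhhhdhhdhhhhdhh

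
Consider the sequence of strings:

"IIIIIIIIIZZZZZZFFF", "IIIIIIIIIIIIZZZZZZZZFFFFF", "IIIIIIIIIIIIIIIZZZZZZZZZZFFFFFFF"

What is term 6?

Term n consists of 3n+3 I's, followed by 2n+2 Z's, followed by 2n-1 F's, where the shown terms are n = 2, 3, 4.
For term 6, n = 7, so the run lengths are 24, 16, 13.

IIIIIIIIIIIIIIIIIIIIIIIIZZZZZZZZZZZZZZZZFFFFFFFFFFFFF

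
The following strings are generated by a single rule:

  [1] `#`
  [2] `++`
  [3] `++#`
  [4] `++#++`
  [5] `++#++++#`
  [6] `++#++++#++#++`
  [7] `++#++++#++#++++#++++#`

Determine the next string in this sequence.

This is a Fibonacci-style word recurrence s(k) = s(k−1)·s(k−2): e.g. ++·# = ++#.
Continuing: ++#++++#++#++++#++++# · ++#++++#++#++ gives term 8.

++#++++#++#++++#++++#++#++++#++#++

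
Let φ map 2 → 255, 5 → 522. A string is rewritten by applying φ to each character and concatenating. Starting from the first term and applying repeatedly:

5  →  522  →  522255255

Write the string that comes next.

522255255255522522255522522

Apply φ to 522255255 symbol by symbol: 5→522, 2→255, 2→255, 2→255, 5→522, 5→522, 2→255, 5→522, 5→522; joined: 522 255 255 255 522 522 255 522 522.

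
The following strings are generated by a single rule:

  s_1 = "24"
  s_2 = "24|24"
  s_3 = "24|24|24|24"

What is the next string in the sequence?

24|24|24|24|24|24|24|24

s(k+1) = s(k)·|·s(k) — each term doubles the last with '|' between the halves.
So the next term is two copies of 24|24|24|24 with '|' between the halves.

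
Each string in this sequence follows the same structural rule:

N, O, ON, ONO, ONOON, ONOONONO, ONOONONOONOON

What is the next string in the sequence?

ONOONONOONOONONOONONO

From term 3 onward, concatenate the last term with the second-to-last: O·N = ON, ON·O = ONO, …
The next term joins ONOONONOONOON and ONOONONO.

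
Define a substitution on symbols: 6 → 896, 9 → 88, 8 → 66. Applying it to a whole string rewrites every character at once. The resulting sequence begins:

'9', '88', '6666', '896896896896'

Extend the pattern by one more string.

Rewriting each symbol of 896896896896: 8→66, 9→88, 6→896, 8→66, 9→88, 6→896, 8→66, 9→88, 6→896, 8→66, 9→88, 6→896, which concatenates to 66 88 896 66 88 896 66 88 896 66 88 896.

6688896668889666888966688896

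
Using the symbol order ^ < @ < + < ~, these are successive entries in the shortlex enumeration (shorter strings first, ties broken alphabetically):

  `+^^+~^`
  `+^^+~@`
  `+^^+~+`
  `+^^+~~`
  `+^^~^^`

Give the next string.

+^^~^@

Treat +^^~^^ as a base-4 numeral over the given alphabet and add one, carrying through any trailing ~'s.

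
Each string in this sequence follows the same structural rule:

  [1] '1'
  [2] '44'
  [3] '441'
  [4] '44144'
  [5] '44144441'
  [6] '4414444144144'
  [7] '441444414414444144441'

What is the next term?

4414444144144441444414414444144144

This is a Fibonacci-style word recurrence s(k) = s(k−1)·s(k−2): e.g. 44·1 = 441.
Continuing: 441444414414444144441 · 4414444144144 gives term 8.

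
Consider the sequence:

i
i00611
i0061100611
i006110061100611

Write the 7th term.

i006110061100611006110061100611

Every step adds 00611 to the end: s(k+1) = s(k)·00611.
From i006110061100611, 3 further steps: i006110061100611 → i00611006110061100611 → i0061100611006110061100611 → (answer).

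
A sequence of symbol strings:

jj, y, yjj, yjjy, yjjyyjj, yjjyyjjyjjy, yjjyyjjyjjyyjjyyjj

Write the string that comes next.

This is a Fibonacci-style word recurrence s(k) = s(k−1)·s(k−2): e.g. y·jj = yjj.
So term 8 is yjjyyjjyjjyyjjyyjj·yjjyyjjyjjy.

yjjyyjjyjjyyjjyyjjyjjyyjjyjjy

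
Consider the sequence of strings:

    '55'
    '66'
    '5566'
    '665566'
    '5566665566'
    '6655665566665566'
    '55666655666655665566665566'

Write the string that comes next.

665566556666556655666655666655665566665566

Each term (from the third on) is the two preceding terms concatenated in order: term 3 = 55·66 = 5566.
Continuing: 6655665566665566 · 55666655666655665566665566 gives term 8.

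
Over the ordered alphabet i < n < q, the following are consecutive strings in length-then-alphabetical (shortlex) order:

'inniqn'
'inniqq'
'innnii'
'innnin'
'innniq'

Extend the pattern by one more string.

innnni

Find the rightmost character of innniq below q, bump it to the next letter, and reset everything to its right to i.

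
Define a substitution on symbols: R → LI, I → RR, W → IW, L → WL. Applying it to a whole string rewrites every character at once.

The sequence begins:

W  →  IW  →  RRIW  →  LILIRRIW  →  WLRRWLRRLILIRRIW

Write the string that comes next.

Applying the rule to each of the 16 symbols of WLRRWLRRLILIRRIW gives the pieces IW WL LI LI IW WL LI LI WL RR WL RR LI LI RR IW, which concatenate to the answer.

IWWLLILIIWWLLILIWLRRWLRRLILIRRIW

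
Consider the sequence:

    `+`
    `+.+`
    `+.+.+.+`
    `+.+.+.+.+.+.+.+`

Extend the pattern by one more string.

+.+.+.+.+.+.+.+.+.+.+.+.+.+.+.+

s(k+1) = s(k)·.·s(k) — each term doubles the last with '.' between the halves.
One more doubling of +.+.+.+.+.+.+.+ gives the answer.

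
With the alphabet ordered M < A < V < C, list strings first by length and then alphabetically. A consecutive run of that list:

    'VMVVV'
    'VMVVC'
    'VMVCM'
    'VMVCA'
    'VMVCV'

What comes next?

VMVCC

Treat VMVCV as a base-4 numeral over the given alphabet and add one, carrying through any trailing C's.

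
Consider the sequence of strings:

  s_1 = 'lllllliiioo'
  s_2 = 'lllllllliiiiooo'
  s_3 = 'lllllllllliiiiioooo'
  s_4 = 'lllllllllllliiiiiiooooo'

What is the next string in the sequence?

lllllllllllllliiiiiiioooooo

Reading off run lengths: l runs 6, 8, 10, 12; i runs 3, 4, 5, 6; o runs 2, 3, 4, 5 — each is linear in n, where the shown terms are n = 3, 4, 5, 6.
Setting n = 7 gives 14, 7, 6 characters in each block.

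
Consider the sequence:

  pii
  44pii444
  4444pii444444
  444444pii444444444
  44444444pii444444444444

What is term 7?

444444444444pii444444444444444444

Each term wraps the previous one in 44 on the left and 444 on the right.
From 44444444pii444444444444, 2 further steps: 44444444pii444444444444 → 4444444444pii444444444444444 → (answer).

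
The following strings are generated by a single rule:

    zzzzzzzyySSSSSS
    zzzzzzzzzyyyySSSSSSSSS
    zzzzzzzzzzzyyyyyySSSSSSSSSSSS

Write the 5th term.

zzzzzzzzzzzzzzzyyyyyyyyyySSSSSSSSSSSSSSSSSS

Reading off run lengths: z runs 7, 9, 11; y runs 2, 4, 6; S runs 6, 9, 12 — each is linear in n, where the shown terms are n = 2, 3, 4.
For term 5, n = 6, so the run lengths are 15, 10, 18.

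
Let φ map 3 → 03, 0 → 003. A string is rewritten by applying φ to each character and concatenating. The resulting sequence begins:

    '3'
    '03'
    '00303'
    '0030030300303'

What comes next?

φ(0030030300303) expands symbol-by-symbol to 003 003 03 003 003 03 003 03 003 003 03 003 03; joining the 13 pieces gives the next term.

0030030300300303003030030030300303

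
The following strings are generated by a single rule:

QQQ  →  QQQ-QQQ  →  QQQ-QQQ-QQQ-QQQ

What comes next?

Each string is two copies of the previous one joined by '-'.
One more doubling of QQQ-QQQ-QQQ-QQQ gives the answer.

QQQ-QQQ-QQQ-QQQ-QQQ-QQQ-QQQ-QQQ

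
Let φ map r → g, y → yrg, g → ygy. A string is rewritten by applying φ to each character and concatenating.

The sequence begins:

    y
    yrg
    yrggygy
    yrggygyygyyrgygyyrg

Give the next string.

Rewriting the 19 symbols of yrggygyygyyrgygyyrg one by one yields yrg g ygy ygy yrg ygy yrg yrg ygy yrg yrg g ygy yrg ygy yrg yrg g ygy; concatenated:

yrggygyygyyrgygyyrgyrgygyyrgyrggygyyrgygyyrgyrggygy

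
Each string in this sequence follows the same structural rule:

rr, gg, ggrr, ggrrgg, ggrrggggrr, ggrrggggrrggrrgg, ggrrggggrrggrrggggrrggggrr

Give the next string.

This is a Fibonacci-style word recurrence s(k) = s(k−1)·s(k−2): e.g. gg·rr = ggrr.
The next term joins ggrrggggrrggrrggggrrggggrr and ggrrggggrrggrrgg.

ggrrggggrrggrrggggrrggggrrggrrggggrrggrrgg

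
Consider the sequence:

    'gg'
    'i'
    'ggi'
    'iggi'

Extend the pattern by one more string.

ggiiggi

This is a Fibonacci-style word recurrence s(k) = s(k−2)·s(k−1): e.g. gg·i = ggi.
Continuing: ggi · iggi gives term 5.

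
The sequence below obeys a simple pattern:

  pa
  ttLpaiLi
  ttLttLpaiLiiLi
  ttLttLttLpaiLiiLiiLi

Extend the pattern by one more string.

ttLttLttLttLpaiLiiLiiLiiLi

s(k+1) = ttL·s(k)·iLi, so each term gains ttL as a prefix and iLi as a suffix.
One more step from ttLttLttLpaiLiiLiiLi gives the answer.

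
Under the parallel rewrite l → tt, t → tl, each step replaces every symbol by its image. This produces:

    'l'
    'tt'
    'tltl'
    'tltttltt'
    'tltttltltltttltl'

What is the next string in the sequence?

Replace each of the 16 characters of tltttltltltttltl in place — tl tt tl tl tl tt tl tt tl tt tl tl tl tt tl tt — and concatenate.

tltttltltltttltttltttltltltttltt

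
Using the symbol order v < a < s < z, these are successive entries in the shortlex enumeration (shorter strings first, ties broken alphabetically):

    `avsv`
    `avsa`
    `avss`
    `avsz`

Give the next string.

avzv

Find the rightmost character of avsz below z, bump it to the next letter, and reset everything to its right to v.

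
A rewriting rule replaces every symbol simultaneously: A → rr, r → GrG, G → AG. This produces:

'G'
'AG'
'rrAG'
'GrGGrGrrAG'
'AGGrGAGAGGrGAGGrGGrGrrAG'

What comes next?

Rewriting the 24 symbols of AGGrGAGAGGrGAGGrGGrGrrAG one by one yields rr AG AG GrG AG rr AG rr AG AG GrG AG rr AG AG GrG AG AG GrG AG GrG GrG rr AG; concatenated:

rrAGAGGrGAGrrAGrrAGAGGrGAGrrAGAGGrGAGAGGrGAGGrGGrGrrAG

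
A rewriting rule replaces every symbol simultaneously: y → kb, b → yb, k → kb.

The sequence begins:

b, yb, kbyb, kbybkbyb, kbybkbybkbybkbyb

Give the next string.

φ(kbybkbybkbybkbyb) expands symbol-by-symbol to kb yb kb yb kb yb kb yb kb yb kb yb kb yb kb yb; joining the 16 pieces gives the next term.

kbybkbybkbybkbybkbybkbybkbybkbyb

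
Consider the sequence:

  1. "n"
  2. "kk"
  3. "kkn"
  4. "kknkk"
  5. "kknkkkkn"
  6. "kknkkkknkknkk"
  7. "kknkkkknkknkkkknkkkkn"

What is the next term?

kknkkkknkknkkkknkkkknkknkkkknkknkk

This is a Fibonacci-style word recurrence s(k) = s(k−1)·s(k−2): e.g. kk·n = kkn.
So term 8 is kknkkkknkknkkkknkkkkn·kknkkkknkknkk.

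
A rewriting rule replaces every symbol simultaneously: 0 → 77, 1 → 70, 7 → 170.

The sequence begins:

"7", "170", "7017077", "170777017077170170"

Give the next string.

701707717017017077701707717017070170777017077

φ(170777017077170170) expands symbol-by-symbol to 70 170 77 170 170 170 77 70 170 77 170 170 70 170 77 70 170 77; joining the 18 pieces gives the next term.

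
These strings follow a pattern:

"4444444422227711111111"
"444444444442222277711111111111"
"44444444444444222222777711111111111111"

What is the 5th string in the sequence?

The n-th term is 3n-1 4's then n+1 2's then n-1 7's then 3n-1 1's, where the shown terms are n = 3, 4, 5.
At n = 7 the blocks have lengths 20, 8, 6, 20.

444444444444444444442222222277777711111111111111111111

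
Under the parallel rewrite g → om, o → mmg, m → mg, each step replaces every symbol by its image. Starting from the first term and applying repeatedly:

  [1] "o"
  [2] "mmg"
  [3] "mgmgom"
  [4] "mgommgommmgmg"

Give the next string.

mgommmgmgmgommmgmgmgmgommgom

Applying the rule to each of the 13 symbols of mgommgommmgmg gives the pieces mg om mmg mg mg om mmg mg mg mg om mg om, which concatenate to the answer.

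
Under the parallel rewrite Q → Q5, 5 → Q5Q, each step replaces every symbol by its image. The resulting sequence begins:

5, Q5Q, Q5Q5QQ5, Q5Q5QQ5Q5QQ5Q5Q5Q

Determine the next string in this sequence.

Rewriting the 17 symbols of Q5Q5QQ5Q5QQ5Q5Q5Q one by one yields Q5 Q5Q Q5 Q5Q Q5 Q5 Q5Q Q5 Q5Q Q5 Q5 Q5Q Q5 Q5Q Q5 Q5Q Q5; concatenated:

Q5Q5QQ5Q5QQ5Q5Q5QQ5Q5QQ5Q5Q5QQ5Q5QQ5Q5QQ5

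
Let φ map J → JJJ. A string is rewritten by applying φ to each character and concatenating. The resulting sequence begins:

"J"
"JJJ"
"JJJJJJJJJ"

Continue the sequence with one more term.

JJJJJJJJJJJJJJJJJJJJJJJJJJJ

Rewriting each symbol of JJJJJJJJJ: J→JJJ, J→JJJ, J→JJJ, J→JJJ, J→JJJ, J→JJJ, J→JJJ, J→JJJ, J→JJJ, which concatenates to JJJ JJJ JJJ JJJ JJJ JJJ JJJ JJJ JJJ.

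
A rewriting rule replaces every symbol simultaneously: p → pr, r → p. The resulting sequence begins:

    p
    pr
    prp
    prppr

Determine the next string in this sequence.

prpprprp

Expanding prppr: p→pr, r→p, p→pr, p→pr, r→p. Concatenated: pr p pr pr p.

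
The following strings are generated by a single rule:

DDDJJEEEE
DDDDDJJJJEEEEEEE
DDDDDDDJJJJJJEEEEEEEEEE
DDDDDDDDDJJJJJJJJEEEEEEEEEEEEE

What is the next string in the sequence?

DDDDDDDDDDDJJJJJJJJJJEEEEEEEEEEEEEEEE

Reading off run lengths: D runs 3, 5, 7, 9; J runs 2, 4, 6, 8; E runs 4, 7, 10, 13 — each is linear in n (n = 1, 2, …).
For the next term, n = 5, so the run lengths are 11, 10, 16.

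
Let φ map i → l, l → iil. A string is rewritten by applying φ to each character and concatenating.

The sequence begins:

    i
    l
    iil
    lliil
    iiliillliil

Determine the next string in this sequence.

Apply φ to iiliillliil symbol by symbol: i→l, i→l, l→iil, i→l, i→l, l→iil, l→iil, l→iil, i→l, i→l, l→iil; joined: l l iil l l iil iil iil l l iil.

lliillliiliiliillliil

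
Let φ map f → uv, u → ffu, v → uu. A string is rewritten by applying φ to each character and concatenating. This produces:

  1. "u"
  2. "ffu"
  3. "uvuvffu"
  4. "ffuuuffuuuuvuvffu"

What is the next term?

Rewriting the 17 symbols of ffuuuffuuuuvuvffu one by one yields uv uv ffu ffu ffu uv uv ffu ffu ffu ffu uu ffu uu uv uv ffu; concatenated:

uvuvffuffuffuuvuvffuffuffuffuuuffuuuuvuvffu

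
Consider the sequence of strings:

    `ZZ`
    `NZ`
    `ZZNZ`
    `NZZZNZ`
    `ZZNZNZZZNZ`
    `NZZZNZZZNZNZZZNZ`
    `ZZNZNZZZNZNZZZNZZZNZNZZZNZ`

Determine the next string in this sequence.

This is a Fibonacci-style word recurrence s(k) = s(k−2)·s(k−1): e.g. ZZ·NZ = ZZNZ.
Continuing: NZZZNZZZNZNZZZNZ · ZZNZNZZZNZNZZZNZZZNZNZZZNZ gives term 8.

NZZZNZZZNZNZZZNZZZNZNZZZNZNZZZNZZZNZNZZZNZ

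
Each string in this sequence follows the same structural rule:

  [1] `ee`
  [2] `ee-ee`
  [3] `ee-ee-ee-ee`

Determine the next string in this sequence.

Every step duplicates the string with '-' between the halves.
One more doubling of ee-ee-ee-ee gives the answer.

ee-ee-ee-ee-ee-ee-ee-ee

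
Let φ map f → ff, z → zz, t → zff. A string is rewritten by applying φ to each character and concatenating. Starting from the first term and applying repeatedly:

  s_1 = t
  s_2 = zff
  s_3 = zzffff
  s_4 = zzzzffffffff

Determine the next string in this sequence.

zzzzzzzzffffffffffffffff

Apply φ to zzzzffffffff symbol by symbol: z→zz, z→zz, z→zz, z→zz, f→ff, f→ff, f→ff, f→ff, f→ff, f→ff, f→ff, f→ff; joined: zz zz zz zz ff ff ff ff ff ff ff ff.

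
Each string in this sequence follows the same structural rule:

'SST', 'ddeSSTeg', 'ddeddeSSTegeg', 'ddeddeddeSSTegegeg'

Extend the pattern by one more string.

Each term wraps the previous one in dde on the left and eg on the right.
So the next term is dde·ddeddeddeSSTegegeg·eg.

ddeddeddeddeSSTegegegeg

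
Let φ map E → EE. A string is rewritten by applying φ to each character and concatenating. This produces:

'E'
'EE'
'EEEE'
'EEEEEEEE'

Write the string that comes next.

Rewriting each symbol of EEEEEEEE: E→EE, E→EE, E→EE, E→EE, E→EE, E→EE, E→EE, E→EE, which concatenates to EE EE EE EE EE EE EE EE.

EEEEEEEEEEEEEEEE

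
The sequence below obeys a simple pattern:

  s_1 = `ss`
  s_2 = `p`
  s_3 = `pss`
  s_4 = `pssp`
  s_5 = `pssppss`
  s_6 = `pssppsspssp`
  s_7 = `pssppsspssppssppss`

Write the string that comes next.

pssppsspssppssppsspssppsspssp

From term 3 onward, concatenate the last term with the second-to-last: p·ss = pss, pss·p = pssp, …
Continuing: pssppsspssppssppss · pssppsspssp gives term 8.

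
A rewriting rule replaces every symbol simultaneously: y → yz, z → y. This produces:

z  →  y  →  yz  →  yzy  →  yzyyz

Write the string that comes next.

yzyyzyzy

Rewriting each symbol of yzyyz: y→yz, z→y, y→yz, y→yz, z→y, which concatenates to yz y yz yz y.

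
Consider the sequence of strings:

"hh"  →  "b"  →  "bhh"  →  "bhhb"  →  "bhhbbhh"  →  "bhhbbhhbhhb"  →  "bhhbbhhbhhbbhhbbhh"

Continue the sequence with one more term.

bhhbbhhbhhbbhhbbhhbhhbbhhbhhb

Each term (from the third on) is the previous term followed by the one before it: term 3 = b·hh = bhh.
The next term joins bhhbbhhbhhbbhhbbhh and bhhbbhhbhhb.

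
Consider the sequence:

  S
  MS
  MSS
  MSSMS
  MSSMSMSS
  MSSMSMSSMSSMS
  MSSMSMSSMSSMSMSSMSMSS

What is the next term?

Each term (from the third on) is the previous term followed by the one before it: term 3 = MS·S = MSS.
The next term joins MSSMSMSSMSSMSMSSMSMSS and MSSMSMSSMSSMS.

MSSMSMSSMSSMSMSSMSMSSMSSMSMSSMSSMS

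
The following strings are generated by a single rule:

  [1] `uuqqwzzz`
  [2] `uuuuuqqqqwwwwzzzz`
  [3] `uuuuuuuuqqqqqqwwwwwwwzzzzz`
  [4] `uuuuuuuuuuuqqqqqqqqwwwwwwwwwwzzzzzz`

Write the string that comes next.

uuuuuuuuuuuuuuqqqqqqqqqqwwwwwwwwwwwwwzzzzzzz

Term n consists of 3n-1 u's, followed by 2n q's, followed by 3n-2 w's, followed by n+2 z's (n = 1, 2, …).
For the next term, n = 5, so the run lengths are 14, 10, 13, 7.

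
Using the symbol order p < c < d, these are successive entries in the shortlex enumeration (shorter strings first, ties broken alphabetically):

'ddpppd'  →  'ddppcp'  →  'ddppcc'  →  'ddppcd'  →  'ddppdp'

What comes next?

ddppdc

Find the rightmost character of ddppdp below d, bump it to the next letter, and reset everything to its right to p.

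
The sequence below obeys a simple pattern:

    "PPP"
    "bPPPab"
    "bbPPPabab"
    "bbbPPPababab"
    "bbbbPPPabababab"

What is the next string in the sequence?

Each term wraps the previous one in b on the left and ab on the right.
So the next term is b·bbbbPPPabababab·ab.

bbbbbPPPababababab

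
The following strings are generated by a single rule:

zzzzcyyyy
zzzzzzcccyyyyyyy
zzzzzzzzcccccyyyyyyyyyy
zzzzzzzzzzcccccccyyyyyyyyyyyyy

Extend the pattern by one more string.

Reading off run lengths: z runs 4, 6, 8, 10; c runs 1, 3, 5, 7; y runs 4, 7, 10, 13 — each is linear in n (n = 1, 2, …).
At n = 5 the blocks have lengths 12, 9, 16.

zzzzzzzzzzzzcccccccccyyyyyyyyyyyyyyyy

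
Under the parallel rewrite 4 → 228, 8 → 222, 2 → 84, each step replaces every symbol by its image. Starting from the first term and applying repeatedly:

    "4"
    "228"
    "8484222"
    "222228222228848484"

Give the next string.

84848484842228484848484222222228222228222228

Applying the rule to each of the 18 symbols of 222228222228848484 gives the pieces 84 84 84 84 84 222 84 84 84 84 84 222 222 228 222 228 222 228, which concatenate to the answer.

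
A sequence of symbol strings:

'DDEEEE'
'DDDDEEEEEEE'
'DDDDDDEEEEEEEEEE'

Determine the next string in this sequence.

DDDDDDDDEEEEEEEEEEEEE

Each string has the form D^{2n} E^{3n+1} (n = 1, 2, …).
At n = 4 the blocks have lengths 8, 13.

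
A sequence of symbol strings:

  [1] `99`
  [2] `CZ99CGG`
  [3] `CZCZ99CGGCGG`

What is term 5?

Each term wraps the previous one in CZ on the left and CGG on the right.
From CZCZ99CGGCGG, 2 further steps: CZCZ99CGGCGG → CZCZCZ99CGGCGGCGG → (answer).

CZCZCZCZ99CGGCGGCGGCGG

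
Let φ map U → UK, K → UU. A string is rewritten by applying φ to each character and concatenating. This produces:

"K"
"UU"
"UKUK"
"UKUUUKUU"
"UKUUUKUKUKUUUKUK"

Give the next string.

Rewriting the 16 symbols of UKUUUKUKUKUUUKUK one by one yields UK UU UK UK UK UU UK UU UK UU UK UK UK UU UK UU; concatenated:

UKUUUKUKUKUUUKUUUKUUUKUKUKUUUKUU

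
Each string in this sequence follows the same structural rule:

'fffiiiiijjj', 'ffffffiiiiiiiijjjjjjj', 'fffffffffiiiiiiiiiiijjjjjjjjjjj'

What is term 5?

fffffffffffffffiiiiiiiiiiiiiiiiijjjjjjjjjjjjjjjjjjj

The n-th term is 3n f's then 3n+2 i's then 4n-1 j's (n = 1, 2, …).
At n = 5 the blocks have lengths 15, 17, 19.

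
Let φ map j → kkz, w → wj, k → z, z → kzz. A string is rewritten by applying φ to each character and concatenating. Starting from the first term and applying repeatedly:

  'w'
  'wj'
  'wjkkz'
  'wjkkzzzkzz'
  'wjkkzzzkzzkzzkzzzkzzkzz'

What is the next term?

Rewriting the 23 symbols of wjkkzzzkzzkzzkzzzkzzkzz one by one yields wj kkz z z kzz kzz kzz z kzz kzz z kzz kzz z kzz kzz kzz z kzz kzz z kzz kzz; concatenated:

wjkkzzzkzzkzzkzzzkzzkzzzkzzkzzzkzzkzzkzzzkzzkzzzkzzkzz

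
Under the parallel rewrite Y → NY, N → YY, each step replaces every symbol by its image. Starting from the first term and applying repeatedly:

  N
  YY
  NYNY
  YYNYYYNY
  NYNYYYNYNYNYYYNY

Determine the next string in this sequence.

Applying the rule to each of the 16 symbols of NYNYYYNYNYNYYYNY gives the pieces YY NY YY NY NY NY YY NY YY NY YY NY NY NY YY NY, which concatenate to the answer.

YYNYYYNYNYNYYYNYYYNYYYNYNYNYYYNY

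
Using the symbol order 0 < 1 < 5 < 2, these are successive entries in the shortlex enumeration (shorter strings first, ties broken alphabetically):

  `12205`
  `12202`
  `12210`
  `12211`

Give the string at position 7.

Advancing 3 positions from 12211 through 12211 → 12215 → 12212 reaches term 7.

12250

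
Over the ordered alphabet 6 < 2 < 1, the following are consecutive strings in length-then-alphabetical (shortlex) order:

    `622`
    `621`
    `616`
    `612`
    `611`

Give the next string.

266

The successor of 611 increments the rightmost position that isn't already 1 and resets every position after it to 6.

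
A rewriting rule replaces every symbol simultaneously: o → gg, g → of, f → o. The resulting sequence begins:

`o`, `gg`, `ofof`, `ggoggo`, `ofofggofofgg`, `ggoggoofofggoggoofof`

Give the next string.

ofofggofofggggoggoofofggofofggggoggo

Applying the rule to each of the 20 symbols of ggoggoofofggoggoofof gives the pieces of of gg of of gg gg o gg o of of gg of of gg gg o gg o, which concatenate to the answer.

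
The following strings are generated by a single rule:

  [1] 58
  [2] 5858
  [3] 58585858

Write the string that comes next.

5858585858585858

s(k+1) = s(k)·s(k) — each term doubles the last.
So the next term is two copies of 58585858.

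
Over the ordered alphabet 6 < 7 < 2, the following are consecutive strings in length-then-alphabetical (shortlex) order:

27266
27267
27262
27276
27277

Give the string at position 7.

27226

Stepping forward 2 times from 27277: 27277 → 27272, then the target.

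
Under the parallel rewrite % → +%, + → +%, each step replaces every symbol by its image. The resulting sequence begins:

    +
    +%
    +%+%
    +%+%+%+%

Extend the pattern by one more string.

+%+%+%+%+%+%+%+%

Apply φ to +%+%+%+% symbol by symbol: +→+%, %→+%, +→+%, %→+%, +→+%, %→+%, +→+%, %→+%; joined: +% +% +% +% +% +% +% +%.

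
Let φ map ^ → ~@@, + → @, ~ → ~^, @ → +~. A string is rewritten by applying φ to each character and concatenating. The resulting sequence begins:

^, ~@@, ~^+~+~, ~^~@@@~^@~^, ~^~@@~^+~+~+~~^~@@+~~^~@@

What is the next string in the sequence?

~^~@@~^+~+~~^~@@@~^@~^@~^~^~@@~^+~+~@~^~^~@@~^+~+~

φ(~^~@@~^+~+~+~~^~@@+~~^~@@) expands symbol-by-symbol to ~^ ~@@ ~^ +~ +~ ~^ ~@@ @ ~^ @ ~^ @ ~^ ~^ ~@@ ~^ +~ +~ @ ~^ ~^ ~@@ ~^ +~ +~; joining the 25 pieces gives the next term.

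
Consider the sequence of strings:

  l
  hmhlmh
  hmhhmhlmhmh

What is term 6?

Each term wraps the previous one in hmh on the left and mh on the right.
From hmhhmhlmhmh, 3 further steps: hmhhmhlmhmh → hmhhmhhmhlmhmhmh → hmhhmhhmhhmhlmhmhmhmh → (answer).

hmhhmhhmhhmhhmhlmhmhmhmhmh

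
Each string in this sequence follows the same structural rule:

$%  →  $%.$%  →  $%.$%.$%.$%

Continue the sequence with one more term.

$%.$%.$%.$%.$%.$%.$%.$%

Every step duplicates the string with '.' between the halves.
So the next term is two copies of $%.$%.$%.$% with '.' between the halves.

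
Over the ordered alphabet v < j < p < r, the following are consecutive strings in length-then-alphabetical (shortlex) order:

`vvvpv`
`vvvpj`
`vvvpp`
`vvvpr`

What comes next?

The successor of vvvpr increments the rightmost position that isn't already r and resets every position after it to v.

vvvrv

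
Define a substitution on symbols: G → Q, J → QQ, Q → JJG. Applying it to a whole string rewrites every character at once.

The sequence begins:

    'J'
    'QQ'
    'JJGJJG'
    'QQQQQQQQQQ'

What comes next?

JJGJJGJJGJJGJJGJJGJJGJJGJJGJJG

Rewriting each symbol of QQQQQQQQQQ: Q→JJG, Q→JJG, Q→JJG, Q→JJG, Q→JJG, Q→JJG, Q→JJG, Q→JJG, Q→JJG, Q→JJG, which concatenates to JJG JJG JJG JJG JJG JJG JJG JJG JJG JJG.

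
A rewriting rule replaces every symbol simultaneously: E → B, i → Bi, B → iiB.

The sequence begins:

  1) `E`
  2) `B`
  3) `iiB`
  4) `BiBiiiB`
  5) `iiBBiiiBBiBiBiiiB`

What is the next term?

Replace each of the 17 characters of iiBBiiiBBiBiBiiiB in place — Bi Bi iiB iiB Bi Bi Bi iiB iiB Bi iiB Bi iiB Bi Bi Bi iiB — and concatenate.

BiBiiiBiiBBiBiBiiiBiiBBiiiBBiiiBBiBiBiiiB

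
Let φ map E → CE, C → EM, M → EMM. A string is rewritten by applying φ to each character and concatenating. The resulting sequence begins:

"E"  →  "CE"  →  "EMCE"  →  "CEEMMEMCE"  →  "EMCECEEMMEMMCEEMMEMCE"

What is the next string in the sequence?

CEEMMEMCEEMCECEEMMEMMCEEMMEMMEMCECEEMMEMMCEEMMEMCE

Replace each of the 21 characters of EMCECEEMMEMMCEEMMEMCE in place — CE EMM EM CE EM CE CE EMM EMM CE EMM EMM EM CE CE EMM EMM CE EMM EM CE — and concatenate.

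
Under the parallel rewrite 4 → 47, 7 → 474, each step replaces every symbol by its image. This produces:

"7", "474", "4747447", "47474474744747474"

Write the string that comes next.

47474474744747474474744747474474744747447

Applying the rule to each of the 17 symbols of 47474474744747474 gives the pieces 47 474 47 474 47 47 474 47 474 47 47 474 47 474 47 474 47, which concatenate to the answer.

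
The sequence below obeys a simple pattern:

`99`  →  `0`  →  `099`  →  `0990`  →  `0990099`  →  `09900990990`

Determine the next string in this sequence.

Each term (from the third on) is the previous term followed by the one before it: term 3 = 0·99 = 099.
Continuing: 09900990990 · 0990099 gives term 7.

099009909900990099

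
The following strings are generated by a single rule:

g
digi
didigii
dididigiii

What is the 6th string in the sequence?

dididididigiiiii

s(k+1) = di·s(k)·i, so each term gains di as a prefix and i as a suffix.
From dididigiii, 2 further steps: dididigiii → didididigiiii → (answer).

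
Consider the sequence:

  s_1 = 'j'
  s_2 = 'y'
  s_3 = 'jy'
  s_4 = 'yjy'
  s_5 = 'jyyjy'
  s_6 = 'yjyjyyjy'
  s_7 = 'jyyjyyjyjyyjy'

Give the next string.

yjyjyyjyjyyjyyjyjyyjy

From term 3 onward, concatenate the second-to-last term with the last: j·y = jy, y·jy = yjy, …
So term 8 is yjyjyyjy·jyyjyyjyjyyjy.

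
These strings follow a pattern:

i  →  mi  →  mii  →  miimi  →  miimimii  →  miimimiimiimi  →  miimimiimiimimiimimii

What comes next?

From term 3 onward, concatenate the last term with the second-to-last: mi·i = mii, mii·mi = miimi, …
The next term joins miimimiimiimimiimimii and miimimiimiimi.

miimimiimiimimiimimiimiimimiimiimi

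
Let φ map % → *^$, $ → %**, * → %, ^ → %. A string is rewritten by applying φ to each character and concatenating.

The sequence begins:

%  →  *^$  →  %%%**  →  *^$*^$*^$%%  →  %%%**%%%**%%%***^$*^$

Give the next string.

Applying the rule to each of the 21 symbols of %%%**%%%**%%%***^$*^$ gives the pieces *^$ *^$ *^$ % % *^$ *^$ *^$ % % *^$ *^$ *^$ % % % % %** % % %**, which concatenate to the answer.

*^$*^$*^$%%*^$*^$*^$%%*^$*^$*^$%%%%%**%%%**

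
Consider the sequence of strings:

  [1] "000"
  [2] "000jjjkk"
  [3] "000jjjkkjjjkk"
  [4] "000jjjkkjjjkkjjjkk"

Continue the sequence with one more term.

The strings grow by a fixed suffix jjjkk each time.
One more step from 000jjjkkjjjkkjjjkk gives the answer.

000jjjkkjjjkkjjjkkjjjkk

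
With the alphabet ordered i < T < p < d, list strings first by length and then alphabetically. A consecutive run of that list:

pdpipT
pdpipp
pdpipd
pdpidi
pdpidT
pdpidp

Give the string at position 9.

Advancing 3 positions from pdpidp through pdpidp → pdpidd → pdpTii reaches term 9.

pdpTiT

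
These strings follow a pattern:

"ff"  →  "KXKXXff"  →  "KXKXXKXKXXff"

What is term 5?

Each term is the previous one with KXKXX prepended.
From KXKXXKXKXXff, 2 further steps: KXKXXKXKXXff → KXKXXKXKXXKXKXXff → (answer).

KXKXXKXKXXKXKXXKXKXXff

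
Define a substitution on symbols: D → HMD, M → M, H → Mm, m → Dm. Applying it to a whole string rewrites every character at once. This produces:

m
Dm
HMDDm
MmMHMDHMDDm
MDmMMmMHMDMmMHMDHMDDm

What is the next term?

MHMDDmMMDmMMmMHMDMDmMMmMHMDMmMHMDHMDDm

Replace each of the 21 characters of MDmMMmMHMDMmMHMDHMDDm in place — M HMD Dm M M Dm M Mm M HMD M Dm M Mm M HMD Mm M HMD HMD Dm — and concatenate.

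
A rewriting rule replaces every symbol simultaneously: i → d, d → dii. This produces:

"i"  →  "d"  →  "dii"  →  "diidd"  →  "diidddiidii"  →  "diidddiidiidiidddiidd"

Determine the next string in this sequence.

diidddiidiidiidddiidddiidddiidiidiidddiidii

φ(diidddiidiidiidddiidd) expands symbol-by-symbol to dii d d dii dii dii d d dii d d dii d d dii dii dii d d dii dii; joining the 21 pieces gives the next term.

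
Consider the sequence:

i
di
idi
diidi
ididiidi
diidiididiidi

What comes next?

ididiididiidiididiidi

Each term (from the third on) is the two preceding terms concatenated in order: term 3 = i·di = idi.
The next term joins ididiidi and diidiididiidi.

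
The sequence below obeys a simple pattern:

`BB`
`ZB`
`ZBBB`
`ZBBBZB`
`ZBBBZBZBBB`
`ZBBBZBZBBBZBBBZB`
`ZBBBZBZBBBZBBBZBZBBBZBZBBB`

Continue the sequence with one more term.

ZBBBZBZBBBZBBBZBZBBBZBZBBBZBBBZBZBBBZBBBZB

From term 3 onward, concatenate the last term with the second-to-last: ZB·BB = ZBBB, ZBBB·ZB = ZBBBZB, …
The next term joins ZBBBZBZBBBZBBBZBZBBBZBZBBB and ZBBBZBZBBBZBBBZB.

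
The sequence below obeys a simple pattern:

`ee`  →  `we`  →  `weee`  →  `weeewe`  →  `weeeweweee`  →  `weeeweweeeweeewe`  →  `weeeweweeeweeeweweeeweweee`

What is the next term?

This is a Fibonacci-style word recurrence s(k) = s(k−1)·s(k−2): e.g. we·ee = weee.
So term 8 is weeeweweeeweeeweweeeweweee·weeeweweeeweeewe.

weeeweweeeweeeweweeeweweeeweeeweweeeweeewe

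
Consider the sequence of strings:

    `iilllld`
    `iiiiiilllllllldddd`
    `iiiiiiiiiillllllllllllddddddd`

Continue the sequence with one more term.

iiiiiiiiiiiiiilllllllllllllllldddddddddd

Reading off run lengths: i runs 2, 6, 10; l runs 4, 8, 12; d runs 1, 4, 7 — each is linear in n (n = 1, 2, …).
At n = 4 the blocks have lengths 14, 16, 10.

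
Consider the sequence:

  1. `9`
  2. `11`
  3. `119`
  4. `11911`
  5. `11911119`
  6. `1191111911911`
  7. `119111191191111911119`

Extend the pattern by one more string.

1191111911911119111191191111911911

From term 3 onward, concatenate the last term with the second-to-last: 11·9 = 119, 119·11 = 11911, …
So term 8 is 119111191191111911119·1191111911911.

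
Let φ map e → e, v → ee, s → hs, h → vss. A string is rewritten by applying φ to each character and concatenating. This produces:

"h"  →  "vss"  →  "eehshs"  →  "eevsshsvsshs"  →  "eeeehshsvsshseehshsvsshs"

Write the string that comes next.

Applying the rule to each of the 24 symbols of eeeehshsvsshseehshsvsshs gives the pieces e e e e vss hs vss hs ee hs hs vss hs e e vss hs vss hs ee hs hs vss hs, which concatenate to the answer.

eeeevsshsvsshseehshsvsshseevsshsvsshseehshsvsshs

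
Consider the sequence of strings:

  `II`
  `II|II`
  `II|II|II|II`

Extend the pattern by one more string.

Each string is two copies of the previous one joined by '|'.
One more doubling of II|II|II|II gives the answer.

II|II|II|II|II|II|II|II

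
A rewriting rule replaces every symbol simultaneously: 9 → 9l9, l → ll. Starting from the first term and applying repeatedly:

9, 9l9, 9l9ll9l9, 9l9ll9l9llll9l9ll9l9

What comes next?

Rewriting the 20 symbols of 9l9ll9l9llll9l9ll9l9 one by one yields 9l9 ll 9l9 ll ll 9l9 ll 9l9 ll ll ll ll 9l9 ll 9l9 ll ll 9l9 ll 9l9; concatenated:

9l9ll9l9llll9l9ll9l9llllllll9l9ll9l9llll9l9ll9l9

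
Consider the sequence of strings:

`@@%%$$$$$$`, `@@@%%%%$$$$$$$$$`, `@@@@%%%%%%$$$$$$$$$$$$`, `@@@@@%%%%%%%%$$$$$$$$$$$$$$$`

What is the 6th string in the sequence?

Each string has the form @^{n+1} %^{2n} $^{3n+3} (n = 1, 2, …).
Setting n = 6 gives 7, 12, 21 characters in each block.

@@@@@@@%%%%%%%%%%%%$$$$$$$$$$$$$$$$$$$$$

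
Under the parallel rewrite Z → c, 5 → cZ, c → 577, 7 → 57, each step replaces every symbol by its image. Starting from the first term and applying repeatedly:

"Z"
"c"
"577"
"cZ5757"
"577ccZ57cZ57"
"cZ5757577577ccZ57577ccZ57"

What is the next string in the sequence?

577ccZ57cZ57cZ5757cZ5757577577ccZ57cZ5757577577ccZ57

Replace each of the 25 characters of cZ5757577577ccZ57577ccZ57 in place — 577 c cZ 57 cZ 57 cZ 57 57 cZ 57 57 577 577 c cZ 57 cZ 57 57 577 577 c cZ 57 — and concatenate.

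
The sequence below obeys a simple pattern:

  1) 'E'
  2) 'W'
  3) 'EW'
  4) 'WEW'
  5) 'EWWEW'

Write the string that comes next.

This is a Fibonacci-style word recurrence s(k) = s(k−2)·s(k−1): e.g. E·W = EW.
The next term joins WEW and EWWEW.

WEWEWWEW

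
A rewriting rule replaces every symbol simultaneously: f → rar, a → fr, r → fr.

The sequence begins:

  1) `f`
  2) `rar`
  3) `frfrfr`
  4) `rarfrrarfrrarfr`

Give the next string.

Rewriting the 15 symbols of rarfrrarfrrarfr one by one yields fr fr fr rar fr fr fr fr rar fr fr fr fr rar fr; concatenated:

frfrfrrarfrfrfrfrrarfrfrfrfrrarfr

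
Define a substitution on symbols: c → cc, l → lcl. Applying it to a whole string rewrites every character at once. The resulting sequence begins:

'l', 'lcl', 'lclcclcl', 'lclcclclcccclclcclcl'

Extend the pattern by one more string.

Applying the rule to each of the 20 symbols of lclcclclcccclclcclcl gives the pieces lcl cc lcl cc cc lcl cc lcl cc cc cc cc lcl cc lcl cc cc lcl cc lcl, which concatenate to the answer.

lclcclclcccclclcclclcccccccclclcclclcccclclcclcl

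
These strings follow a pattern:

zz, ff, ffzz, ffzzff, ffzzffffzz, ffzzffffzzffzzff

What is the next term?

ffzzffffzzffzzffffzzffffzz

This is a Fibonacci-style word recurrence s(k) = s(k−1)·s(k−2): e.g. ff·zz = ffzz.
Continuing: ffzzffffzzffzzff · ffzzffffzz gives term 7.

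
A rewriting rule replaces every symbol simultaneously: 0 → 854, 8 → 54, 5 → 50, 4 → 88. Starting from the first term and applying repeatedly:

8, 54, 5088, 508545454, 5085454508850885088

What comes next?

Applying the rule to each of the 19 symbols of 5085454508850885088 gives the pieces 50 854 54 50 88 50 88 50 854 54 54 50 854 54 54 50 854 54 54, which concatenate to the answer.

508545450885088508545454508545454508545454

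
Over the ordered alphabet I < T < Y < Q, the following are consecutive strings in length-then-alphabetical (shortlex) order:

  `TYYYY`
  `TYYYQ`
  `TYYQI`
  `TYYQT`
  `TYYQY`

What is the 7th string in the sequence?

Advancing 2 positions from TYYQY through TYYQY → TYYQQ reaches term 7.

TYQII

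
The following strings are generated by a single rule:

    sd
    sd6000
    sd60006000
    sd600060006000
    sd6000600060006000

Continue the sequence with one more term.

Every step adds 6000 to the end: s(k+1) = s(k)·6000.
Applying this once more to sd6000600060006000:

sd60006000600060006000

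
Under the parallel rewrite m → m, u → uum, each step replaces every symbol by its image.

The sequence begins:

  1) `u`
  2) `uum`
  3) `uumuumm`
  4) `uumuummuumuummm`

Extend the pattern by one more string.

Replace each of the 15 characters of uumuummuumuummm in place — uum uum m uum uum m m uum uum m uum uum m m m — and concatenate.

uumuummuumuummmuumuummuumuummmm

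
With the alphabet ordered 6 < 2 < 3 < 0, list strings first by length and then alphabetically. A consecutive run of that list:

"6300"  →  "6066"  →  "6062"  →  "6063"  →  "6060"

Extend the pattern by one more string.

6026

Treat 6060 as a base-4 numeral over the given alphabet and add one, carrying through any trailing 0's.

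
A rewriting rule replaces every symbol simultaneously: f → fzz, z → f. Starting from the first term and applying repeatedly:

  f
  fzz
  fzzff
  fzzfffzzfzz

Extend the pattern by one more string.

Expanding fzzfffzzfzz: f→fzz, z→f, z→f, f→fzz, f→fzz, f→fzz, z→f, z→f, f→fzz, z→f, z→f. Concatenated: fzz f f fzz fzz fzz f f fzz f f.

fzzfffzzfzzfzzfffzzff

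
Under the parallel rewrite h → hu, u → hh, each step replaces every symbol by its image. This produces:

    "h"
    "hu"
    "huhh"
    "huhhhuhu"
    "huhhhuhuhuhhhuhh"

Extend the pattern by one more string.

Applying the rule to each of the 16 symbols of huhhhuhuhuhhhuhh gives the pieces hu hh hu hu hu hh hu hh hu hh hu hu hu hh hu hu, which concatenate to the answer.

huhhhuhuhuhhhuhhhuhhhuhuhuhhhuhu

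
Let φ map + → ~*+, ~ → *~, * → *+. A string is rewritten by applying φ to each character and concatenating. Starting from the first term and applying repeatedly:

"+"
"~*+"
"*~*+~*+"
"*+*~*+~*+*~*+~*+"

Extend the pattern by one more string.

*+~*+*+*~*+~*+*~*+~*+*+*~*+~*+*~*+~*+

Replace each of the 16 characters of *+*~*+~*+*~*+~*+ in place — *+ ~*+ *+ *~ *+ ~*+ *~ *+ ~*+ *+ *~ *+ ~*+ *~ *+ ~*+ — and concatenate.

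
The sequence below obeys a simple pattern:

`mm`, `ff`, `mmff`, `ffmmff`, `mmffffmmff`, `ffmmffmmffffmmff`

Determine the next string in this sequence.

Each term (from the third on) is the two preceding terms concatenated in order: term 3 = mm·ff = mmff.
The next term joins mmffffmmff and ffmmffmmffffmmff.

mmffffmmffffmmffmmffffmmff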